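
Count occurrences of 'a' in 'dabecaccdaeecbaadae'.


Scanning 'dabecaccdaeecbaadae' for 'a':
  Position 1: 'a' -> MATCH (count: 1)
  Position 5: 'a' -> MATCH (count: 2)
  Position 9: 'a' -> MATCH (count: 3)
  Position 14: 'a' -> MATCH (count: 4)
  Position 15: 'a' -> MATCH (count: 5)
  Position 17: 'a' -> MATCH (count: 6)
Total occurrences of 'a': 6

6


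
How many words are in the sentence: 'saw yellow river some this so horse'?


Counting words by splitting on spaces:
  Word 1: 'saw'
  Word 2: 'yellow'
  Word 3: 'river'
  Word 4: 'some'
  Word 5: 'this'
  Word 6: 'so'
  Word 7: 'horse'
Total words: 7

7


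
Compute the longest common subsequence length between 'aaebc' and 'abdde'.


DP table for LCS of 'aaebc' and 'abdde':
       a  b  d  d  e
    0  0  0  0  0  0
  a 0  1  1  1  1  1
  a 0  1  1  1  1  1
  e 0  1  1  1  1  2
  b 0  1  2  2  2  2
  c 0  1  2  2  2  2
LCS: 'ae'
LCS length = 2

2


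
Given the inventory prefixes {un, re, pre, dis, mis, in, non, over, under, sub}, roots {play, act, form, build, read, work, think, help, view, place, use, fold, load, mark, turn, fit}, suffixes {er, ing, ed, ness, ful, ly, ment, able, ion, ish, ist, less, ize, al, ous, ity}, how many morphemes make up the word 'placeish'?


Segmenting 'placeish' against the inventory:
  'place' -> root (morpheme 1)
  'ish' -> suffix (morpheme 2)
Total morphemes: 2

2


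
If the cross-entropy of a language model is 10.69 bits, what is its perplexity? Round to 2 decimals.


Perplexity formula: PP = 2^H
H = 10.69
PP = 2^10.69
Decompose: 2^10.69 = 2^10 * 2^0.69
2^10 = 1024, 2^0.69 ~ 1.6132835
PP ~ 1024 * 1.6132835 = 1652.0023040
Rounded to 2 decimals: 1652.00

1652.00


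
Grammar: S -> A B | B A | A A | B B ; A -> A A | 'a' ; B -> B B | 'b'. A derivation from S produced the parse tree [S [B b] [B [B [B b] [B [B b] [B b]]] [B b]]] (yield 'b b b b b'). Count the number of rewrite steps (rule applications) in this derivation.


Every bracketed nonterminal node [X ...] in the tree is produced by exactly one rule application.
Reading the tree off as a leftmost derivation:
  Step 1: S  =>  B B   (applied S -> B B)
  Step 2: B B  =>  b B   (applied B -> b)
  Step 3: b B  =>  b B B   (applied B -> B B)
  Step 4: b B B  =>  b B B B   (applied B -> B B)
  Step 5: b B B B  =>  b b B B   (applied B -> b)
  Step 6: b b B B  =>  b b B B B   (applied B -> B B)
  Step 7: b b B B B  =>  b b b B B   (applied B -> b)
  Step 8: b b b B B  =>  b b b b B   (applied B -> b)
  Step 9: b b b b B  =>  b b b b b   (applied B -> b)
Final yield: b b b b b
Total rewrite steps: 9

9


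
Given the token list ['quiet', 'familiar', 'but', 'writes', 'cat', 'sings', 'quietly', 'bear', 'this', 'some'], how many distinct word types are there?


Listing all tokens and tracking unique types:
  Token 1: 'quiet' -> NEW (unique so far: 1)
  Token 2: 'familiar' -> NEW (unique so far: 2)
  Token 3: 'but' -> NEW (unique so far: 3)
  Token 4: 'writes' -> NEW (unique so far: 4)
  Token 5: 'cat' -> NEW (unique so far: 5)
  Token 6: 'sings' -> NEW (unique so far: 6)
  Token 7: 'quietly' -> NEW (unique so far: 7)
  Token 8: 'bear' -> NEW (unique so far: 8)
  Token 9: 'this' -> NEW (unique so far: 9)
  Token 10: 'some' -> NEW (unique so far: 10)
Unique types: ('bear', 'but', 'cat', 'familiar', 'quiet', 'quietly', 'sings', 'some', 'this', 'writes')
Vocabulary size: 10

10


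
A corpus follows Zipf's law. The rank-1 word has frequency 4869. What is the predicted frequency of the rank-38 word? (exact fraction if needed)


Zipf's law: freq(rank) = f1 / rank
f1 = 4869, rank = 38
freq = 4869 / 38
GCD(4869, 38) = 1
Simplified: 4869/38

4869/38


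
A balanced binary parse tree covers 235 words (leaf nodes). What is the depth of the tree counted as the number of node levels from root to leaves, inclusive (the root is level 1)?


In a balanced binary tree with n leaves the deepest leaf is ceil(log2(n)) edges below the root,
so counting node levels inclusive of root and leaves gives ceil(log2(n)) + 1 levels.
log2(235) = 7.8765
ceil(7.8765) = 8
levels = 8 + 1 = 9

9


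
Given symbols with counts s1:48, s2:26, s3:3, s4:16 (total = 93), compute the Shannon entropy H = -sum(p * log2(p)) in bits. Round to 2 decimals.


Computing entropy H = -sum(p_i * log2(p_i)):
  s1: p = 48/93 = 0.5161, -p*log2(p) = 0.4925
  s2: p = 26/93 = 0.2796, -p*log2(p) = 0.5141
  s3: p = 3/93 = 0.0323, -p*log2(p) = 0.1598
  s4: p = 16/93 = 0.1720, -p*log2(p) = 0.4368
H = sum of terms = 1.6032
Rounded to 2 decimals: 1.60

1.60


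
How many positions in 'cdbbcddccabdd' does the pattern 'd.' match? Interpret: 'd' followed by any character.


Pattern: d. means 'd' followed by any character.
Scanning 'cdbbcddccabdd' position-by-position:
  Pos 0: window 'cd' -> no
  Pos 1: window 'db' -> MATCH
  Pos 2: window 'bb' -> no
  Pos 3: window 'bc' -> no
  Pos 4: window 'cd' -> no
  Pos 5: window 'dd' -> MATCH
  Pos 6: window 'dc' -> MATCH
  Pos 7: window 'cc' -> no
  Pos 8: window 'ca' -> no
  Pos 9: window 'ab' -> no
  Pos 10: window 'bd' -> no
  Pos 11: window 'dd' -> MATCH
  Pos 12: window 'd' -> no
Total matches: 4

4


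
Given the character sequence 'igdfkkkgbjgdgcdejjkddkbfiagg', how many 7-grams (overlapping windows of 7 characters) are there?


String 'igdfkkkgbjgdgcdejjkddkbfiagg' has length L = 28.
Number of overlapping n-grams = L - n + 1
Substituting: 28 - 7 + 1 = 22

22


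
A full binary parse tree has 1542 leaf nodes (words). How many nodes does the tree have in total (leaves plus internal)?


Leaf nodes (terminals): 1542
Internal nodes = n - 1 = 1542 - 1 = 1541
Total = leaves + internal = 1542 + 1541 = 3083

3083


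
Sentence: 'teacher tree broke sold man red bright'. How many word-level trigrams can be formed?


Word trigrams from [7] words:
  Trigram 1: (teacher tree broke)
  Trigram 2: (tree broke sold)
  Trigram 3: (broke sold man)
  Trigram 4: (sold man red)
  Trigram 5: (man red bright)
Total word trigrams: 7 - 2 = 5

5


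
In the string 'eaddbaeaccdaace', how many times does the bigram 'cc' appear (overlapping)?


Scanning 'eaddbaeaccdaace' for bigram 'cc':
  Position 0: 'ea' -> no
  Position 1: 'ad' -> no
  Position 2: 'dd' -> no
  Position 3: 'db' -> no
  Position 4: 'ba' -> no
  Position 5: 'ae' -> no
  Position 6: 'ea' -> no
  Position 7: 'ac' -> no
  Position 8: 'cc' -> MATCH
  Position 9: 'cd' -> no
  Position 10: 'da' -> no
  Position 11: 'aa' -> no
  Position 12: 'ac' -> no
  Position 13: 'ce' -> no
Total matches: 1

1


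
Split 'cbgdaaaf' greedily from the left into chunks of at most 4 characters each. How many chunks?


'cbgdaaaf' has 8 characters.
Chunking with max size 4:
  Chunk 1: 'cbgd' (positions 0-3)
  Chunk 2: 'aaaf' (positions 4-7)
Total chunks: ceil(8 / 4) = 2

2


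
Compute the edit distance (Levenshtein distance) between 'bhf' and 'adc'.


Building DP table for s1='bhf' (len 3) and s2='adc' (len 3):
       a  d  c
    0  1  2  3
  b 1  1  2  3
  h 2  2  2  3
  f 3  3  3  3
Edit distance = dp[3][3] = 3

3


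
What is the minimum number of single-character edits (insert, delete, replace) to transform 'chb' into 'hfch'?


Building DP table for s1='chb' (len 3) and s2='hfch' (len 4):
       h  f  c  h
    0  1  2  3  4
  c 1  1  2  2  3
  h 2  1  2  3  2
  b 3  2  2  3  3
Edit distance = dp[3][4] = 3

3


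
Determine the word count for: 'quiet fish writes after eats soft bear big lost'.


Counting words by splitting on spaces:
  Word 1: 'quiet'
  Word 2: 'fish'
  Word 3: 'writes'
  Word 4: 'after'
  Word 5: 'eats'
  Word 6: 'soft'
  Word 7: 'bear'
  Word 8: 'big'
  Word 9: 'lost'
Total words: 9

9


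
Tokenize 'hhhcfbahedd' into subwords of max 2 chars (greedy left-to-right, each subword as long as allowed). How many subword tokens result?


'hhhcfbahedd' has 11 characters.
Chunking with max size 2:
  Chunk 1: 'hh' (positions 0-1)
  Chunk 2: 'hc' (positions 2-3)
  Chunk 3: 'fb' (positions 4-5)
  Chunk 4: 'ah' (positions 6-7)
  Chunk 5: 'ed' (positions 8-9)
  Chunk 6: 'd' (positions 10-10)
Total chunks: ceil(11 / 2) = 6

6


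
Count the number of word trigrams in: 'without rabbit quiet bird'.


Word trigrams from [4] words:
  Trigram 1: (without rabbit quiet)
  Trigram 2: (rabbit quiet bird)
Total word trigrams: 4 - 2 = 2

2


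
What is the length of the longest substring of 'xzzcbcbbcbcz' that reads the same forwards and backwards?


Scanning 'xzzcbcbbcbcz' for palindromic substrings.
Substring at positions 2-11: 'zcbcbbcbcz'.
Check: reverse('zcbcbbcbcz') = 'zcbcbbcbcz' -> palindrome confirmed.
Neighbouring characters ('z' / '-') break symmetry, so it cannot extend further.
No longer palindromic substring exists; longest length = 10

10


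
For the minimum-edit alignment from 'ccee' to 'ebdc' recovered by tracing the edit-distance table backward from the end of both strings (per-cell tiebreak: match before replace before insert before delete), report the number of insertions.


Edit distance = 4. Backtracking from cell (4, 4) with preference match > replace > insert > delete,
then listing the resulting alignment 'ccee' -> 'ebdc' left to right:
  Step 1: replace c->e
  Step 2: replace c->b
  Step 3: replace e->d
  Step 4: replace e->c
Total insertions: 0

0


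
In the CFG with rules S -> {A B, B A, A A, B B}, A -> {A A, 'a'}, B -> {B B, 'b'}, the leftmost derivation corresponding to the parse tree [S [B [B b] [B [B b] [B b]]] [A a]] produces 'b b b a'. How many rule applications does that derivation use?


Every bracketed nonterminal node [X ...] in the tree is produced by exactly one rule application.
Reading the tree off as a leftmost derivation:
  Step 1: S  =>  B A   (applied S -> B A)
  Step 2: B A  =>  B B A   (applied B -> B B)
  Step 3: B B A  =>  b B A   (applied B -> b)
  Step 4: b B A  =>  b B B A   (applied B -> B B)
  Step 5: b B B A  =>  b b B A   (applied B -> b)
  Step 6: b b B A  =>  b b b A   (applied B -> b)
  Step 7: b b b A  =>  b b b a   (applied A -> a)
Final yield: b b b a
Total rewrite steps: 7

7


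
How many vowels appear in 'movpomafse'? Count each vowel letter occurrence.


Scanning each character of 'movpomafse':
  Position 1: 'm' -> consonant (running count: 0)
  Position 2: 'o' -> vowel (running count: 1)
  Position 3: 'v' -> consonant (running count: 1)
  Position 4: 'p' -> consonant (running count: 1)
  Position 5: 'o' -> vowel (running count: 2)
  Position 6: 'm' -> consonant (running count: 2)
  Position 7: 'a' -> vowel (running count: 3)
  Position 8: 'f' -> consonant (running count: 3)
  Position 9: 's' -> consonant (running count: 3)
  Position 10: 'e' -> vowel (running count: 4)
Total vowels: 4

4


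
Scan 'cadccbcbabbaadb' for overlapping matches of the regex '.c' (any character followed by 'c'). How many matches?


Pattern: .c means any character followed by 'c'.
Scanning 'cadccbcbabbaadb' position-by-position:
  Pos 0: window 'ca' -> no
  Pos 1: window 'ad' -> no
  Pos 2: window 'dc' -> MATCH
  Pos 3: window 'cc' -> MATCH
  Pos 4: window 'cb' -> no
  Pos 5: window 'bc' -> MATCH
  Pos 6: window 'cb' -> no
  Pos 7: window 'ba' -> no
  Pos 8: window 'ab' -> no
  Pos 9: window 'bb' -> no
  Pos 10: window 'ba' -> no
  Pos 11: window 'aa' -> no
  Pos 12: window 'ad' -> no
  Pos 13: window 'db' -> no
  Pos 14: window 'b' -> no
Total matches: 3

3


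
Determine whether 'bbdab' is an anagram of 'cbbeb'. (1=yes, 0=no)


Sort characters of 'bbdab': 'abbbd'
Sort characters of 'cbbeb': 'bbbce'
Sorted forms differ -> they are NOT anagrams
Result: 0

0


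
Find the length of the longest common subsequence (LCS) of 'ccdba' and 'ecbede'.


DP table for LCS of 'ccdba' and 'ecbede':
       e  c  b  e  d  e
    0  0  0  0  0  0  0
  c 0  0  1  1  1  1  1
  c 0  0  1  1  1  1  1
  d 0  0  1  1  1  2  2
  b 0  0  1  2  2  2  2
  a 0  0  1  2  2  2  2
LCS: 'cd'
LCS length = 2

2


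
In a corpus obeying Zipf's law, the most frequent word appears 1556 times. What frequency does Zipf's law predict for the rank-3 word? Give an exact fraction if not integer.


Zipf's law: freq(rank) = f1 / rank
f1 = 1556, rank = 3
freq = 1556 / 3
GCD(1556, 3) = 1
Simplified: 1556/3

1556/3


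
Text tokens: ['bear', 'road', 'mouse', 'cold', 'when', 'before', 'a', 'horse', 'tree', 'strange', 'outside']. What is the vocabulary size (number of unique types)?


Listing all tokens and tracking unique types:
  Token 1: 'bear' -> NEW (unique so far: 1)
  Token 2: 'road' -> NEW (unique so far: 2)
  Token 3: 'mouse' -> NEW (unique so far: 3)
  Token 4: 'cold' -> NEW (unique so far: 4)
  Token 5: 'when' -> NEW (unique so far: 5)
  Token 6: 'before' -> NEW (unique so far: 6)
  Token 7: 'a' -> NEW (unique so far: 7)
  Token 8: 'horse' -> NEW (unique so far: 8)
  Token 9: 'tree' -> NEW (unique so far: 9)
  Token 10: 'strange' -> NEW (unique so far: 10)
  Token 11: 'outside' -> NEW (unique so far: 11)
Unique types: ('a', 'bear', 'before', 'cold', 'horse', 'mouse', 'outside', 'road', 'strange', 'tree', 'when')
Vocabulary size: 11

11


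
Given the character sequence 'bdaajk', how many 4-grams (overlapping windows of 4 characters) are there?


String 'bdaajk' has length L = 6.
Number of overlapping n-grams = L - n + 1
Substituting: 6 - 4 + 1 = 3

3


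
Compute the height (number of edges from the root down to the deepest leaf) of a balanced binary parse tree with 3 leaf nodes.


In a balanced binary tree with n leaves the deepest leaf is ceil(log2(n)) edges below the root.
log2(3) = 1.5850
ceil(1.5850) = 2
height (edges) = 2

2


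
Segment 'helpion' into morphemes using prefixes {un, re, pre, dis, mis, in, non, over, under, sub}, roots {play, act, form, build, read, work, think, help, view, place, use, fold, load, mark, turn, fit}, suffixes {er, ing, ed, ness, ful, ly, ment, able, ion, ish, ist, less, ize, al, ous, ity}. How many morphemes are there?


Segmenting 'helpion' against the inventory:
  'help' -> root (morpheme 1)
  'ion' -> suffix (morpheme 2)
Total morphemes: 2

2


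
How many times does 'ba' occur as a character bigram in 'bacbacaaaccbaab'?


Scanning 'bacbacaaaccbaab' for bigram 'ba':
  Position 0: 'ba' -> MATCH
  Position 1: 'ac' -> no
  Position 2: 'cb' -> no
  Position 3: 'ba' -> MATCH
  Position 4: 'ac' -> no
  Position 5: 'ca' -> no
  Position 6: 'aa' -> no
  Position 7: 'aa' -> no
  Position 8: 'ac' -> no
  Position 9: 'cc' -> no
  Position 10: 'cb' -> no
  Position 11: 'ba' -> MATCH
  Position 12: 'aa' -> no
  Position 13: 'ab' -> no
Total matches: 3

3


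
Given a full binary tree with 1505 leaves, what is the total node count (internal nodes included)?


Leaf nodes (terminals): 1505
Internal nodes = n - 1 = 1505 - 1 = 1504
Total = leaves + internal = 1505 + 1504 = 3009

3009


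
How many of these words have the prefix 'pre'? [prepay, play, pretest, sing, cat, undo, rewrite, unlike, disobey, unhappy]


Checking each word for prefix 'pre':
  'prepay' -> YES, starts with 'pre' (count: 1)
  'play' -> no (count: 1)
  'pretest' -> YES, starts with 'pre' (count: 2)
  'sing' -> no (count: 2)
  'cat' -> no (count: 2)
  'undo' -> no (count: 2)
  'rewrite' -> no (count: 2)
  'unlike' -> no (count: 2)
  'disobey' -> no (count: 2)
  'unhappy' -> no (count: 2)
Total with prefix 'pre': 2

2


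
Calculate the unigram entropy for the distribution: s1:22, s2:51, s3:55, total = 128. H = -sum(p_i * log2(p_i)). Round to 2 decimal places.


Computing entropy H = -sum(p_i * log2(p_i)):
  s1: p = 22/128 = 0.1719, -p*log2(p) = 0.4367
  s2: p = 51/128 = 0.3984, -p*log2(p) = 0.5290
  s3: p = 55/128 = 0.4297, -p*log2(p) = 0.5236
H = sum of terms = 1.4893
Rounded to 2 decimals: 1.49

1.49


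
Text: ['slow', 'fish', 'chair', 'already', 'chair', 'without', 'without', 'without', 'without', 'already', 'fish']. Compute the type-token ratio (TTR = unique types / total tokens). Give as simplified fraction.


Tokens: 11
Unique types: ('already', 'chair', 'fish', 'slow', 'without') = 5
TTR = 5/11
Already in lowest terms.

5/11


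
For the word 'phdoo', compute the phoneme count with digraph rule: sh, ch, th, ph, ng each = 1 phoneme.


Parsing 'phdoo' greedily, digraphs first:
  'ph' -> digraph (1 consonant phoneme) (phonemes so far: 1)
  'd' -> consonant phoneme (phonemes so far: 2)
  'o' -> vowel phoneme (phonemes so far: 3)
  'o' -> vowel phoneme (phonemes so far: 4)
Total phonemes: 4

4


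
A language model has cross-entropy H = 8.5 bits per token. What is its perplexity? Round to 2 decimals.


Perplexity formula: PP = 2^H
H = 8.5
PP = 2^8.5
Decompose: 2^8.5 = 2^8 * 2^0.5 = 2^8 * sqrt(2)
2^8 = 256, sqrt(2) ~ 1.4142136
PP ~ 256 * 1.4142136 = 362.0386816
Rounded to 2 decimals: 362.04

362.04


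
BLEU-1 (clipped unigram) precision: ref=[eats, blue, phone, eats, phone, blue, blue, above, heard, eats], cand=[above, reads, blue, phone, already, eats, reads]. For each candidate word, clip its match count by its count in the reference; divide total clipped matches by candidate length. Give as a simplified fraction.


Reference word counts: {'above': 1, 'blue': 3, 'eats': 3, 'heard': 1, 'phone': 2}
Checking each candidate word (with clipping):
  'above' -> in reference (ref count 1, used 1/1) -> match (matches: 1)
  'reads' -> not in reference -> no match (matches: 1)
  'blue' -> in reference (ref count 3, used 1/3) -> match (matches: 2)
  'phone' -> in reference (ref count 2, used 1/2) -> match (matches: 3)
  'already' -> not in reference -> no match (matches: 3)
  'eats' -> in reference (ref count 3, used 1/3) -> match (matches: 4)
  'reads' -> not in reference -> no match (matches: 4)
Clipped matches: 4, Candidate length: 7
Precision = 4/7

4/7


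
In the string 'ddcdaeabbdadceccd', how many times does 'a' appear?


Scanning 'ddcdaeabbdadceccd' for 'a':
  Position 4: 'a' -> MATCH (count: 1)
  Position 6: 'a' -> MATCH (count: 2)
  Position 10: 'a' -> MATCH (count: 3)
Total occurrences of 'a': 3

3


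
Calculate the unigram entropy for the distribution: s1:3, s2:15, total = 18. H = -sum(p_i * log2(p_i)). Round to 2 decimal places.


Computing entropy H = -sum(p_i * log2(p_i)):
  s1: p = 3/18 = 0.1667, -p*log2(p) = 0.4308
  s2: p = 15/18 = 0.8333, -p*log2(p) = 0.2192
H = sum of terms = 0.6500
Rounded to 2 decimals: 0.65

0.65


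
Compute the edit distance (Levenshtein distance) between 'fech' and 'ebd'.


Building DP table for s1='fech' (len 4) and s2='ebd' (len 3):
       e  b  d
    0  1  2  3
  f 1  1  2  3
  e 2  1  2  3
  c 3  2  2  3
  h 4  3  3  3
Edit distance = dp[4][3] = 3

3


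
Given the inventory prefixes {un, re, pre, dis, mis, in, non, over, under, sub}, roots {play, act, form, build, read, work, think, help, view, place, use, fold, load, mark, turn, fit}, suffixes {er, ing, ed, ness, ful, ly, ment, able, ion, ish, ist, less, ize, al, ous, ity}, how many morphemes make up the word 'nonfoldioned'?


Segmenting 'nonfoldioned' against the inventory:
  'non' -> prefix (morpheme 1)
  'fold' -> root (morpheme 2)
  'ion' -> suffix (morpheme 3)
  'ed' -> suffix (morpheme 4)
Total morphemes: 4

4


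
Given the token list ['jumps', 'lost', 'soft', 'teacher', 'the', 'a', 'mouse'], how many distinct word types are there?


Listing all tokens and tracking unique types:
  Token 1: 'jumps' -> NEW (unique so far: 1)
  Token 2: 'lost' -> NEW (unique so far: 2)
  Token 3: 'soft' -> NEW (unique so far: 3)
  Token 4: 'teacher' -> NEW (unique so far: 4)
  Token 5: 'the' -> NEW (unique so far: 5)
  Token 6: 'a' -> NEW (unique so far: 6)
  Token 7: 'mouse' -> NEW (unique so far: 7)
Unique types: ('a', 'jumps', 'lost', 'mouse', 'soft', 'teacher', 'the')
Vocabulary size: 7

7


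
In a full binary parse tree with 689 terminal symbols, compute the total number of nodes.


Leaf nodes (terminals): 689
Internal nodes = n - 1 = 689 - 1 = 688
Total = leaves + internal = 689 + 688 = 1377

1377


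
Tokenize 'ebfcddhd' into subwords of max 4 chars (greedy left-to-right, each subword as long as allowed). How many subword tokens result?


'ebfcddhd' has 8 characters.
Chunking with max size 4:
  Chunk 1: 'ebfc' (positions 0-3)
  Chunk 2: 'ddhd' (positions 4-7)
Total chunks: ceil(8 / 4) = 2

2


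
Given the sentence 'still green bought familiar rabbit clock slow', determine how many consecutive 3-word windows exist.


Word trigrams from [7] words:
  Trigram 1: (still green bought)
  Trigram 2: (green bought familiar)
  Trigram 3: (bought familiar rabbit)
  Trigram 4: (familiar rabbit clock)
  Trigram 5: (rabbit clock slow)
Total word trigrams: 7 - 2 = 5

5


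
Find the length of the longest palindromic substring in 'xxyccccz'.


Scanning 'xxyccccz' for palindromic substrings.
Substring at positions 3-6: 'cccc'.
Check: reverse('cccc') = 'cccc' -> palindrome confirmed.
Neighbouring characters ('y' / 'z') break symmetry, so it cannot extend further.
No longer palindromic substring exists; longest length = 4

4


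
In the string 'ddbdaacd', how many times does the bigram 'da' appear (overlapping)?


Scanning 'ddbdaacd' for bigram 'da':
  Position 0: 'dd' -> no
  Position 1: 'db' -> no
  Position 2: 'bd' -> no
  Position 3: 'da' -> MATCH
  Position 4: 'aa' -> no
  Position 5: 'ac' -> no
  Position 6: 'cd' -> no
Total matches: 1

1


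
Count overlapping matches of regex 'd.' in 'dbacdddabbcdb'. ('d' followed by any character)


Pattern: d. means 'd' followed by any character.
Scanning 'dbacdddabbcdb' position-by-position:
  Pos 0: window 'db' -> MATCH
  Pos 1: window 'ba' -> no
  Pos 2: window 'ac' -> no
  Pos 3: window 'cd' -> no
  Pos 4: window 'dd' -> MATCH
  Pos 5: window 'dd' -> MATCH
  Pos 6: window 'da' -> MATCH
  Pos 7: window 'ab' -> no
  Pos 8: window 'bb' -> no
  Pos 9: window 'bc' -> no
  Pos 10: window 'cd' -> no
  Pos 11: window 'db' -> MATCH
  Pos 12: window 'b' -> no
Total matches: 5

5


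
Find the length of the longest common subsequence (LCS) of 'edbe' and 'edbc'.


DP table for LCS of 'edbe' and 'edbc':
       e  d  b  c
    0  0  0  0  0
  e 0  1  1  1  1
  d 0  1  2  2  2
  b 0  1  2  3  3
  e 0  1  2  3  3
LCS: 'edb'
LCS length = 3

3


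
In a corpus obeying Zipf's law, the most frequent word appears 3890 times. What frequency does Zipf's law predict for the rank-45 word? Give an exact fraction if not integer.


Zipf's law: freq(rank) = f1 / rank
f1 = 3890, rank = 45
freq = 3890 / 45
GCD(3890, 45) = 5
Simplified: 778/9

778/9


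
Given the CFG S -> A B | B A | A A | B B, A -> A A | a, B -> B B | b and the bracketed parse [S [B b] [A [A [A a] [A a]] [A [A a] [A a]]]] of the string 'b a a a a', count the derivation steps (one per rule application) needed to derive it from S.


Every bracketed nonterminal node [X ...] in the tree is produced by exactly one rule application.
Reading the tree off as a leftmost derivation:
  Step 1: S  =>  B A   (applied S -> B A)
  Step 2: B A  =>  b A   (applied B -> b)
  Step 3: b A  =>  b A A   (applied A -> A A)
  Step 4: b A A  =>  b A A A   (applied A -> A A)
  Step 5: b A A A  =>  b a A A   (applied A -> a)
  Step 6: b a A A  =>  b a a A   (applied A -> a)
  Step 7: b a a A  =>  b a a A A   (applied A -> A A)
  Step 8: b a a A A  =>  b a a a A   (applied A -> a)
  Step 9: b a a a A  =>  b a a a a   (applied A -> a)
Final yield: b a a a a
Total rewrite steps: 9

9


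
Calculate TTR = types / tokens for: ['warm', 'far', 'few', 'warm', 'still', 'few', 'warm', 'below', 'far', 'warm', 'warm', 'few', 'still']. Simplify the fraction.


Tokens: 13
Unique types: ('below', 'far', 'few', 'still', 'warm') = 5
TTR = 5/13
Already in lowest terms.

5/13


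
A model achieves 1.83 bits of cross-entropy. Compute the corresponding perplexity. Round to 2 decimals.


Perplexity formula: PP = 2^H
H = 1.83
PP = 2^1.83
Decompose: 2^1.83 = 2^1 * 2^0.83
2^1 = 2, 2^0.83 ~ 1.7776854
PP ~ 2 * 1.7776854 = 3.5553708
Rounded to 2 decimals: 3.56

3.56


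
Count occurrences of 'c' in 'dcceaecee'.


Scanning 'dcceaecee' for 'c':
  Position 1: 'c' -> MATCH (count: 1)
  Position 2: 'c' -> MATCH (count: 2)
  Position 6: 'c' -> MATCH (count: 3)
Total occurrences of 'c': 3

3


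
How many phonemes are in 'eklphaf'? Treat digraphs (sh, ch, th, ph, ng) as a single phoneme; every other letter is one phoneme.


Parsing 'eklphaf' greedily, digraphs first:
  'e' -> vowel phoneme (phonemes so far: 1)
  'k' -> consonant phoneme (phonemes so far: 2)
  'l' -> consonant phoneme (phonemes so far: 3)
  'ph' -> digraph (1 consonant phoneme) (phonemes so far: 4)
  'a' -> vowel phoneme (phonemes so far: 5)
  'f' -> consonant phoneme (phonemes so far: 6)
Total phonemes: 6

6


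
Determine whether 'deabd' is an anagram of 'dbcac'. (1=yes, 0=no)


Sort characters of 'deabd': 'abdde'
Sort characters of 'dbcac': 'abccd'
Sorted forms differ -> they are NOT anagrams
Result: 0

0


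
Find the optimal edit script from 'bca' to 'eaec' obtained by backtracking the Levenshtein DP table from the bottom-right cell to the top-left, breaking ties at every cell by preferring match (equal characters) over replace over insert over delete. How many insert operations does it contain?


Edit distance = 4. Backtracking from cell (3, 4) with preference match > replace > insert > delete,
then listing the resulting alignment 'bca' -> 'eaec' left to right:
  Step 1: insert 'e' [insertion #1]
  Step 2: replace b->a
  Step 3: replace c->e
  Step 4: replace a->c
Total insertions: 1

1


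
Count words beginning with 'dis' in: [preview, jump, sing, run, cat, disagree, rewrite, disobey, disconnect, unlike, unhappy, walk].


Checking each word for prefix 'dis':
  'preview' -> no (count: 0)
  'jump' -> no (count: 0)
  'sing' -> no (count: 0)
  'run' -> no (count: 0)
  'cat' -> no (count: 0)
  'disagree' -> YES, starts with 'dis' (count: 1)
  'rewrite' -> no (count: 1)
  'disobey' -> YES, starts with 'dis' (count: 2)
  'disconnect' -> YES, starts with 'dis' (count: 3)
  'unlike' -> no (count: 3)
  'unhappy' -> no (count: 3)
  'walk' -> no (count: 3)
Total with prefix 'dis': 3

3


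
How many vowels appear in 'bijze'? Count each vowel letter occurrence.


Scanning each character of 'bijze':
  Position 1: 'b' -> consonant (running count: 0)
  Position 2: 'i' -> vowel (running count: 1)
  Position 3: 'j' -> consonant (running count: 1)
  Position 4: 'z' -> consonant (running count: 1)
  Position 5: 'e' -> vowel (running count: 2)
Total vowels: 2

2


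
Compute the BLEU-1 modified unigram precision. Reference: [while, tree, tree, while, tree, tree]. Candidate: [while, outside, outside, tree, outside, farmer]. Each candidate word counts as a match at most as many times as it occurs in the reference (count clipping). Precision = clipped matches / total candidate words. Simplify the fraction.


Reference word counts: {'tree': 4, 'while': 2}
Checking each candidate word (with clipping):
  'while' -> in reference (ref count 2, used 1/2) -> match (matches: 1)
  'outside' -> not in reference -> no match (matches: 1)
  'outside' -> not in reference -> no match (matches: 1)
  'tree' -> in reference (ref count 4, used 1/4) -> match (matches: 2)
  'outside' -> not in reference -> no match (matches: 2)
  'farmer' -> not in reference -> no match (matches: 2)
Clipped matches: 2, Candidate length: 6
Precision = 2/6 = 1/3

1/3


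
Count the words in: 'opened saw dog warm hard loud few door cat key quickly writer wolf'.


Counting words by splitting on spaces:
  Word 1: 'opened'
  Word 2: 'saw'
  Word 3: 'dog'
  Word 4: 'warm'
  Word 5: 'hard'
  Word 6: 'loud'
  Word 7: 'few'
  Word 8: 'door'
  Word 9: 'cat'
  Word 10: 'key'
  Word 11: 'quickly'
  Word 12: 'writer'
  Word 13: 'wolf'
Total words: 13

13


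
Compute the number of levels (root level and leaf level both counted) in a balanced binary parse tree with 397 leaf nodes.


In a balanced binary tree with n leaves the deepest leaf is ceil(log2(n)) edges below the root,
so counting node levels inclusive of root and leaves gives ceil(log2(n)) + 1 levels.
log2(397) = 8.6330
ceil(8.6330) = 9
levels = 9 + 1 = 10

10


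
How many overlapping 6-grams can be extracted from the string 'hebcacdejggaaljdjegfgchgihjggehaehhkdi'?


String 'hebcacdejggaaljdjegfgchgihjggehaehhkdi' has length L = 38.
Number of overlapping n-grams = L - n + 1
Substituting: 38 - 6 + 1 = 33

33


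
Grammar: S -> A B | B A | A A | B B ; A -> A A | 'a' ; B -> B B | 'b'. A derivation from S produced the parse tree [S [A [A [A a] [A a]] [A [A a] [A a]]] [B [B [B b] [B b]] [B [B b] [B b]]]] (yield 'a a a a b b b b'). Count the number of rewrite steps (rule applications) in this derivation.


Every bracketed nonterminal node [X ...] in the tree is produced by exactly one rule application.
Reading the tree off as a leftmost derivation:
  Step 1: S  =>  A B   (applied S -> A B)
  Step 2: A B  =>  A A B   (applied A -> A A)
  Step 3: A A B  =>  A A A B   (applied A -> A A)
  Step 4: A A A B  =>  a A A B   (applied A -> a)
  Step 5: a A A B  =>  a a A B   (applied A -> a)
  Step 6: a a A B  =>  a a A A B   (applied A -> A A)
  Step 7: a a A A B  =>  a a a A B   (applied A -> a)
  Step 8: a a a A B  =>  a a a a B   (applied A -> a)
  Step 9: a a a a B  =>  a a a a B B   (applied B -> B B)
  Step 10: a a a a B B  =>  a a a a B B B   (applied B -> B B)
  Step 11: a a a a B B B  =>  a a a a b B B   (applied B -> b)
  Step 12: a a a a b B B  =>  a a a a b b B   (applied B -> b)
  Step 13: a a a a b b B  =>  a a a a b b B B   (applied B -> B B)
  Step 14: a a a a b b B B  =>  a a a a b b b B   (applied B -> b)
  Step 15: a a a a b b b B  =>  a a a a b b b b   (applied B -> b)
Final yield: a a a a b b b b
Total rewrite steps: 15

15


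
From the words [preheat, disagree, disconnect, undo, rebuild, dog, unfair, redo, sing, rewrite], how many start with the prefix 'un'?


Checking each word for prefix 'un':
  'preheat' -> no (count: 0)
  'disagree' -> no (count: 0)
  'disconnect' -> no (count: 0)
  'undo' -> YES, starts with 'un' (count: 1)
  'rebuild' -> no (count: 1)
  'dog' -> no (count: 1)
  'unfair' -> YES, starts with 'un' (count: 2)
  'redo' -> no (count: 2)
  'sing' -> no (count: 2)
  'rewrite' -> no (count: 2)
Total with prefix 'un': 2

2


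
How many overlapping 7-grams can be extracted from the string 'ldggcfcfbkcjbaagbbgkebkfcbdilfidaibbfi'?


String 'ldggcfcfbkcjbaagbbgkebkfcbdilfidaibbfi' has length L = 38.
Number of overlapping n-grams = L - n + 1
Substituting: 38 - 7 + 1 = 32

32


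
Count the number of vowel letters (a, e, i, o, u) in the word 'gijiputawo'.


Scanning each character of 'gijiputawo':
  Position 1: 'g' -> consonant (running count: 0)
  Position 2: 'i' -> vowel (running count: 1)
  Position 3: 'j' -> consonant (running count: 1)
  Position 4: 'i' -> vowel (running count: 2)
  Position 5: 'p' -> consonant (running count: 2)
  Position 6: 'u' -> vowel (running count: 3)
  Position 7: 't' -> consonant (running count: 3)
  Position 8: 'a' -> vowel (running count: 4)
  Position 9: 'w' -> consonant (running count: 4)
  Position 10: 'o' -> vowel (running count: 5)
Total vowels: 5

5


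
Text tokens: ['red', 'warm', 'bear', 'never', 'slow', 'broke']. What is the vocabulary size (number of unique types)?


Listing all tokens and tracking unique types:
  Token 1: 'red' -> NEW (unique so far: 1)
  Token 2: 'warm' -> NEW (unique so far: 2)
  Token 3: 'bear' -> NEW (unique so far: 3)
  Token 4: 'never' -> NEW (unique so far: 4)
  Token 5: 'slow' -> NEW (unique so far: 5)
  Token 6: 'broke' -> NEW (unique so far: 6)
Unique types: ('bear', 'broke', 'never', 'red', 'slow', 'warm')
Vocabulary size: 6

6


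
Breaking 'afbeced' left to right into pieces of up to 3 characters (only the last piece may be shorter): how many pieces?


'afbeced' has 7 characters.
Chunking with max size 3:
  Chunk 1: 'afb' (positions 0-2)
  Chunk 2: 'ece' (positions 3-5)
  Chunk 3: 'd' (positions 6-6)
Total chunks: ceil(7 / 3) = 3

3


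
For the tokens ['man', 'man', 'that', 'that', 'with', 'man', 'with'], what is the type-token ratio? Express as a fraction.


Tokens: 7
Unique types: ('man', 'that', 'with') = 3
TTR = 3/7
Already in lowest terms.

3/7


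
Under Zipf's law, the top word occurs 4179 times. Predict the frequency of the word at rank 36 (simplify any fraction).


Zipf's law: freq(rank) = f1 / rank
f1 = 4179, rank = 36
freq = 4179 / 36
GCD(4179, 36) = 3
Simplified: 1393/12

1393/12


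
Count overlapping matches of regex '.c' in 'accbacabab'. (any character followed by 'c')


Pattern: .c means any character followed by 'c'.
Scanning 'accbacabab' position-by-position:
  Pos 0: window 'ac' -> MATCH
  Pos 1: window 'cc' -> MATCH
  Pos 2: window 'cb' -> no
  Pos 3: window 'ba' -> no
  Pos 4: window 'ac' -> MATCH
  Pos 5: window 'ca' -> no
  Pos 6: window 'ab' -> no
  Pos 7: window 'ba' -> no
  Pos 8: window 'ab' -> no
  Pos 9: window 'b' -> no
Total matches: 3

3


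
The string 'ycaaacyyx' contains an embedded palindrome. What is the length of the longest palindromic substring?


Scanning 'ycaaacyyx' for palindromic substrings.
Substring at positions 0-6: 'ycaaacy'.
Check: reverse('ycaaacy') = 'ycaaacy' -> palindrome confirmed.
Neighbouring characters ('-' / 'y') break symmetry, so it cannot extend further.
No longer palindromic substring exists; longest length = 7

7


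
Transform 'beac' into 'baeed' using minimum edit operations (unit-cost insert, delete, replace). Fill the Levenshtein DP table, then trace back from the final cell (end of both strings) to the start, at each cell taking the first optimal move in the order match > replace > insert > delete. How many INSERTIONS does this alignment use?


Edit distance = 3. Backtracking from cell (4, 5) with preference match > replace > insert > delete,
then listing the resulting alignment 'beac' -> 'baeed' left to right:
  Step 1: keep 'b'
  Step 2: insert 'a' [insertion #1]
  Step 3: keep 'e'
  Step 4: replace a->e
  Step 5: replace c->d
Total insertions: 1

1


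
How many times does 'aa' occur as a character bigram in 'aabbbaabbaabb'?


Scanning 'aabbbaabbaabb' for bigram 'aa':
  Position 0: 'aa' -> MATCH
  Position 1: 'ab' -> no
  Position 2: 'bb' -> no
  Position 3: 'bb' -> no
  Position 4: 'ba' -> no
  Position 5: 'aa' -> MATCH
  Position 6: 'ab' -> no
  Position 7: 'bb' -> no
  Position 8: 'ba' -> no
  Position 9: 'aa' -> MATCH
  Position 10: 'ab' -> no
  Position 11: 'bb' -> no
Total matches: 3

3


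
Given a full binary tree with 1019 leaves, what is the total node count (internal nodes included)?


Leaf nodes (terminals): 1019
Internal nodes = n - 1 = 1019 - 1 = 1018
Total = leaves + internal = 1019 + 1018 = 2037

2037


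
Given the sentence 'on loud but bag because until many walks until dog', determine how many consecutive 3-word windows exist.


Word trigrams from [10] words:
  Trigram 1: (on loud but)
  Trigram 2: (loud but bag)
  Trigram 3: (but bag because)
  Trigram 4: (bag because until)
  Trigram 5: (because until many)
  Trigram 6: (until many walks)
  Trigram 7: (many walks until)
  Trigram 8: (walks until dog)
Total word trigrams: 10 - 2 = 8

8


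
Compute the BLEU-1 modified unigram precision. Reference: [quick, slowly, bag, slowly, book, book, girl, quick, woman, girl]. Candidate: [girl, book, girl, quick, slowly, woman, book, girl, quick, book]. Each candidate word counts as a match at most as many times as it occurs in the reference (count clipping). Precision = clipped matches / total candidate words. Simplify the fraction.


Reference word counts: {'bag': 1, 'book': 2, 'girl': 2, 'quick': 2, 'slowly': 2, 'woman': 1}
Checking each candidate word (with clipping):
  'girl' -> in reference (ref count 2, used 1/2) -> match (matches: 1)
  'book' -> in reference (ref count 2, used 1/2) -> match (matches: 2)
  'girl' -> in reference (ref count 2, used 2/2) -> match (matches: 3)
  'quick' -> in reference (ref count 2, used 1/2) -> match (matches: 4)
  'slowly' -> in reference (ref count 2, used 1/2) -> match (matches: 5)
  'woman' -> in reference (ref count 1, used 1/1) -> match (matches: 6)
  'book' -> in reference (ref count 2, used 2/2) -> match (matches: 7)
  'girl' -> ref count 2 already used up (2/2) -> clipped, no match (matches: 7)
  'quick' -> in reference (ref count 2, used 2/2) -> match (matches: 8)
  'book' -> ref count 2 already used up (2/2) -> clipped, no match (matches: 8)
Clipped matches: 8, Candidate length: 10
Precision = 8/10 = 4/5

4/5


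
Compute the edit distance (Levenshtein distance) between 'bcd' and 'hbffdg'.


Building DP table for s1='bcd' (len 3) and s2='hbffdg' (len 6):
       h  b  f  f  d  g
    0  1  2  3  4  5  6
  b 1  1  1  2  3  4  5
  c 2  2  2  2  3  4  5
  d 3  3  3  3  3  3  4
Edit distance = dp[3][6] = 4

4


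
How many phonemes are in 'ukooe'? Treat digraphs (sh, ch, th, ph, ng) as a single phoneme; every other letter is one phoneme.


Parsing 'ukooe' greedily, digraphs first:
  'u' -> vowel phoneme (phonemes so far: 1)
  'k' -> consonant phoneme (phonemes so far: 2)
  'o' -> vowel phoneme (phonemes so far: 3)
  'o' -> vowel phoneme (phonemes so far: 4)
  'e' -> vowel phoneme (phonemes so far: 5)
Total phonemes: 5

5


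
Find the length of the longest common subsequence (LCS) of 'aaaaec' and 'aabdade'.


DP table for LCS of 'aaaaec' and 'aabdade':
       a  a  b  d  a  d  e
    0  0  0  0  0  0  0  0
  a 0  1  1  1  1  1  1  1
  a 0  1  2  2  2  2  2  2
  a 0  1  2  2  2  3  3  3
  a 0  1  2  2  2  3  3  3
  e 0  1  2  2  2  3  3  4
  c 0  1  2  2  2  3  3  4
LCS: 'aaae'
LCS length = 4

4


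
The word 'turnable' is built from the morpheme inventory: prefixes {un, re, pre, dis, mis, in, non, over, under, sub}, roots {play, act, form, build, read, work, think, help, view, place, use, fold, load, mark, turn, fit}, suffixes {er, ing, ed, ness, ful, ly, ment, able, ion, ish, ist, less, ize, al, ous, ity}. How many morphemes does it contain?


Segmenting 'turnable' against the inventory:
  'turn' -> root (morpheme 1)
  'able' -> suffix (morpheme 2)
Total morphemes: 2

2


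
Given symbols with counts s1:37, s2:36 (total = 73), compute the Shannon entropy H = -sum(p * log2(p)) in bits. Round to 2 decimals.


Computing entropy H = -sum(p_i * log2(p_i)):
  s1: p = 37/73 = 0.5068, -p*log2(p) = 0.4969
  s2: p = 36/73 = 0.4932, -p*log2(p) = 0.5030
H = sum of terms = 0.9999
Rounded to 2 decimals: 1.00

1.00


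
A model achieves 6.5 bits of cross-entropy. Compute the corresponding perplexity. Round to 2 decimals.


Perplexity formula: PP = 2^H
H = 6.5
PP = 2^6.5
Decompose: 2^6.5 = 2^6 * 2^0.5 = 2^6 * sqrt(2)
2^6 = 64, sqrt(2) ~ 1.4142136
PP ~ 64 * 1.4142136 = 90.5096704
Rounded to 2 decimals: 90.51

90.51


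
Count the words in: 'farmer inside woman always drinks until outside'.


Counting words by splitting on spaces:
  Word 1: 'farmer'
  Word 2: 'inside'
  Word 3: 'woman'
  Word 4: 'always'
  Word 5: 'drinks'
  Word 6: 'until'
  Word 7: 'outside'
Total words: 7

7


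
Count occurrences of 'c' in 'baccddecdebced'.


Scanning 'baccddecdebced' for 'c':
  Position 2: 'c' -> MATCH (count: 1)
  Position 3: 'c' -> MATCH (count: 2)
  Position 7: 'c' -> MATCH (count: 3)
  Position 11: 'c' -> MATCH (count: 4)
Total occurrences of 'c': 4

4


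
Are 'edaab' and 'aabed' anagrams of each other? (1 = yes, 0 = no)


Sort characters of 'edaab': 'aabde'
Sort characters of 'aabed': 'aabde'
Sorted forms match -> they ARE anagrams
Result: 1

1


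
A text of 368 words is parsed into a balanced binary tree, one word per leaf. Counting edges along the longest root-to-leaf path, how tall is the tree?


In a balanced binary tree with n leaves the deepest leaf is ceil(log2(n)) edges below the root.
log2(368) = 8.5236
ceil(8.5236) = 9
height (edges) = 9

9


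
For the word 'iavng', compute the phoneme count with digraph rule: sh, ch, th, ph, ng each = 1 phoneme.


Parsing 'iavng' greedily, digraphs first:
  'i' -> vowel phoneme (phonemes so far: 1)
  'a' -> vowel phoneme (phonemes so far: 2)
  'v' -> consonant phoneme (phonemes so far: 3)
  'ng' -> digraph (1 consonant phoneme) (phonemes so far: 4)
Total phonemes: 4

4


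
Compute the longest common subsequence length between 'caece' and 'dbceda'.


DP table for LCS of 'caece' and 'dbceda':
       d  b  c  e  d  a
    0  0  0  0  0  0  0
  c 0  0  0  1  1  1  1
  a 0  0  0  1  1  1  2
  e 0  0  0  1  2  2  2
  c 0  0  0  1  2  2  2
  e 0  0  0  1  2  2  2
LCS: 'ca'
LCS length = 2

2
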